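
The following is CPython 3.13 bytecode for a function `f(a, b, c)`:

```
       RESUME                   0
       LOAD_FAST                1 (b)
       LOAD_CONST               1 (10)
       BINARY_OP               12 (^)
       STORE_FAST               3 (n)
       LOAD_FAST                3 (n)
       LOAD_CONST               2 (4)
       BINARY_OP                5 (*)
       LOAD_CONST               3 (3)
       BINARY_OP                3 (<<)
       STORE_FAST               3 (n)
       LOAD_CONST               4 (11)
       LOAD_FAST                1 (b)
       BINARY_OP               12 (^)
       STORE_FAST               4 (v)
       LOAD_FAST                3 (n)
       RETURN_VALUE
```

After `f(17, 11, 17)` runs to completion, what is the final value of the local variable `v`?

LOAD_FAST b → push 11. Stack: [11]
LOAD_CONST → push 10. Stack: [11, 10]
BINARY_OP ^ → 11 ^ 10 = 1. Stack: [1]
STORE_FAST n → n=1. Stack: []
LOAD_FAST n → push 1. Stack: [1]
LOAD_CONST → push 4. Stack: [1, 4]
BINARY_OP * → 1 * 4 = 4. Stack: [4]
LOAD_CONST → push 3. Stack: [4, 3]
BINARY_OP << → 4 << 3 = 32. Stack: [32]
STORE_FAST n → n=32. Stack: []
LOAD_CONST → push 11. Stack: [11]
LOAD_FAST b → push 11. Stack: [11, 11]
BINARY_OP ^ → 11 ^ 11 = 0. Stack: [0]
STORE_FAST v → v=0. Stack: []
LOAD_FAST n → push 32. Stack: [32]
RETURN_VALUE → return 32.

0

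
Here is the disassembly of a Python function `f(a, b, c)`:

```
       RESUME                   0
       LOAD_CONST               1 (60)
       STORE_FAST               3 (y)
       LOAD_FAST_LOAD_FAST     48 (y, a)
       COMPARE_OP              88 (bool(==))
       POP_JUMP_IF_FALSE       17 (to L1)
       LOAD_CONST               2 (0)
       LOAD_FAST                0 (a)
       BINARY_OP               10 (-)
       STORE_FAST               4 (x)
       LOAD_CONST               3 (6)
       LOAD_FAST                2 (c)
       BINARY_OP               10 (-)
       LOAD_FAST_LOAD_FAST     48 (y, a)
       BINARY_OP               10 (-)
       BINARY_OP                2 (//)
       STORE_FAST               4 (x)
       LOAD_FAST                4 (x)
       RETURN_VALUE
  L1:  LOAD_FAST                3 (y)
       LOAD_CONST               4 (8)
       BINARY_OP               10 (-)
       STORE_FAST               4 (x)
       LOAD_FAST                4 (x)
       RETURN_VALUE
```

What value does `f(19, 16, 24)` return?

LOAD_CONST → push 60. Stack: [60]
STORE_FAST y → y=60. Stack: []
LOAD_FAST_LOAD_FAST y,a → push 60,19. Stack: [60, 19]
COMPARE_OP bool(==) → 60 vs 19 = False. Stack: [False]
POP_JUMP_IF_FALSE → pop False; jump. Stack: []
LOAD_FAST y → push 60. Stack: [60]
LOAD_CONST → push 8. Stack: [60, 8]
BINARY_OP - → 60 - 8 = 52. Stack: [52]
STORE_FAST x → x=52. Stack: []
LOAD_FAST x → push 52. Stack: [52]
RETURN_VALUE → return 52.

52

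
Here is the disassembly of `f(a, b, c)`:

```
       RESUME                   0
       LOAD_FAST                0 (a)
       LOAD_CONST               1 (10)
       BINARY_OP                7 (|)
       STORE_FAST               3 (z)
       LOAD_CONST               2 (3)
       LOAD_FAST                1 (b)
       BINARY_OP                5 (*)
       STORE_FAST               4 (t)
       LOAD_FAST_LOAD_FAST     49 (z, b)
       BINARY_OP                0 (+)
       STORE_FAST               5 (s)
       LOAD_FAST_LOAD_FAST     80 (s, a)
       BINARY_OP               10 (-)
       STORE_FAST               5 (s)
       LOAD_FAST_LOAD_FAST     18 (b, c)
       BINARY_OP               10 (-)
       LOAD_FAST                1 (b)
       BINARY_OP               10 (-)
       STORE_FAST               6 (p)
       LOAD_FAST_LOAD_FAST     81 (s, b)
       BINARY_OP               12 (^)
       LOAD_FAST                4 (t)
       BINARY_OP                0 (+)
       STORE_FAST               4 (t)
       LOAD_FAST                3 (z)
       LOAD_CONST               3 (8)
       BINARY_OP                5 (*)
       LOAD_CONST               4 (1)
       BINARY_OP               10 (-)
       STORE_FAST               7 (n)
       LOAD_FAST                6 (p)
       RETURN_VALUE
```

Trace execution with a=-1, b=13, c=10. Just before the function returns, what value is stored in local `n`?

-9

LOAD_FAST a → push -1. Stack: [-1]
LOAD_CONST → push 10. Stack: [-1, 10]
BINARY_OP | → -1 | 10 = -1. Stack: [-1]
STORE_FAST z → z=-1. Stack: []
LOAD_CONST → push 3. Stack: [3]
LOAD_FAST b → push 13. Stack: [3, 13]
BINARY_OP * → 3 * 13 = 39. Stack: [39]
STORE_FAST t → t=39. Stack: []
LOAD_FAST_LOAD_FAST z,b → push -1,13. Stack: [-1, 13]
BINARY_OP + → -1 + 13 = 12. Stack: [12]
STORE_FAST s → s=12. Stack: []
LOAD_FAST_LOAD_FAST s,a → push 12,-1. Stack: [12, -1]
BINARY_OP - → 12 - -1 = 13. Stack: [13]
STORE_FAST s → s=13. Stack: []
LOAD_FAST_LOAD_FAST b,c → push 13,10. Stack: [13, 10]
BINARY_OP - → 13 - 10 = 3. Stack: [3]
LOAD_FAST b → push 13. Stack: [3, 13]
BINARY_OP - → 3 - 13 = -10. Stack: [-10]
STORE_FAST p → p=-10. Stack: []
LOAD_FAST_LOAD_FAST s,b → push 13,13. Stack: [13, 13]
BINARY_OP ^ → 13 ^ 13 = 0. Stack: [0]
LOAD_FAST t → push 39. Stack: [0, 39]
BINARY_OP + → 0 + 39 = 39. Stack: [39]
STORE_FAST t → t=39. Stack: []
LOAD_FAST z → push -1. Stack: [-1]
LOAD_CONST → push 8. Stack: [-1, 8]
BINARY_OP * → -1 * 8 = -8. Stack: [-8]
LOAD_CONST → push 1. Stack: [-8, 1]
BINARY_OP - → -8 - 1 = -9. Stack: [-9]
STORE_FAST n → n=-9. Stack: []
LOAD_FAST p → push -10. Stack: [-10]
RETURN_VALUE → return -10.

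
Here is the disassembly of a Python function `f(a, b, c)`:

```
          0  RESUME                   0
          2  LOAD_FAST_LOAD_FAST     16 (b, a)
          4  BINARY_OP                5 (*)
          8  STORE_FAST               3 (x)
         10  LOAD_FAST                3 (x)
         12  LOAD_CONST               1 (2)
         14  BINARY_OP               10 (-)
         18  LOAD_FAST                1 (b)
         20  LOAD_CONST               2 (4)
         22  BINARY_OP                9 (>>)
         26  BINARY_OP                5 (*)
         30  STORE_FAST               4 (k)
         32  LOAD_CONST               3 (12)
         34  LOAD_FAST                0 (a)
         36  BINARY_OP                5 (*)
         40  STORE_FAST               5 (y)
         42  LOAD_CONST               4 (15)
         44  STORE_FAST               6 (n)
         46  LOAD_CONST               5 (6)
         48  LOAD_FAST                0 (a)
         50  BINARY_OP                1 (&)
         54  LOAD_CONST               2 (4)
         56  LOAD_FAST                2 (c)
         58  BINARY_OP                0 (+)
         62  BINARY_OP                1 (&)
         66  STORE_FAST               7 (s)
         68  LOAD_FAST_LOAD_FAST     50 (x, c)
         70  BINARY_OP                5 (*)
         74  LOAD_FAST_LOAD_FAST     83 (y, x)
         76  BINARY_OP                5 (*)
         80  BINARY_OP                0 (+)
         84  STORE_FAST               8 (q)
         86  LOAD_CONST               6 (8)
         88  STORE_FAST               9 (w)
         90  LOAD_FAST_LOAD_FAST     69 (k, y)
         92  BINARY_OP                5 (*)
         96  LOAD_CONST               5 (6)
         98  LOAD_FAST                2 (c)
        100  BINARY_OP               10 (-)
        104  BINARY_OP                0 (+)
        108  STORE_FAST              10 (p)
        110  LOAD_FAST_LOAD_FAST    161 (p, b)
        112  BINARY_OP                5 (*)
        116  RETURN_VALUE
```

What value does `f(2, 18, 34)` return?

14184

LOAD_FAST_LOAD_FAST b,a → push 18,2. Stack: [18, 2]
BINARY_OP * → 18 * 2 = 36. Stack: [36]
STORE_FAST x → x=36. Stack: []
LOAD_FAST x → push 36. Stack: [36]
LOAD_CONST → push 2. Stack: [36, 2]
BINARY_OP - → 36 - 2 = 34. Stack: [34]
LOAD_FAST b → push 18. Stack: [34, 18]
LOAD_CONST → push 4. Stack: [34, 18, 4]
BINARY_OP >> → 18 >> 4 = 1. Stack: [34, 1]
BINARY_OP * → 34 * 1 = 34. Stack: [34]
STORE_FAST k → k=34. Stack: []
LOAD_CONST → push 12. Stack: [12]
LOAD_FAST a → push 2. Stack: [12, 2]
BINARY_OP * → 12 * 2 = 24. Stack: [24]
STORE_FAST y → y=24. Stack: []
LOAD_CONST → push 15. Stack: [15]
STORE_FAST n → n=15. Stack: []
LOAD_CONST → push 6. Stack: [6]
LOAD_FAST a → push 2. Stack: [6, 2]
BINARY_OP & → 6 & 2 = 2. Stack: [2]
LOAD_CONST → push 4. Stack: [2, 4]
LOAD_FAST c → push 34. Stack: [2, 4, 34]
BINARY_OP + → 4 + 34 = 38. Stack: [2, 38]
BINARY_OP & → 2 & 38 = 2. Stack: [2]
STORE_FAST s → s=2. Stack: []
LOAD_FAST_LOAD_FAST x,c → push 36,34. Stack: [36, 34]
BINARY_OP * → 36 * 34 = 1224. Stack: [1224]
LOAD_FAST_LOAD_FAST y,x → push 24,36. Stack: [1224, 24, 36]
BINARY_OP * → 24 * 36 = 864. Stack: [1224, 864]
BINARY_OP + → 1224 + 864 = 2088. Stack: [2088]
STORE_FAST q → q=2088. Stack: []
LOAD_CONST → push 8. Stack: [8]
STORE_FAST w → w=8. Stack: []
LOAD_FAST_LOAD_FAST k,y → push 34,24. Stack: [34, 24]
BINARY_OP * → 34 * 24 = 816. Stack: [816]
LOAD_CONST → push 6. Stack: [816, 6]
LOAD_FAST c → push 34. Stack: [816, 6, 34]
BINARY_OP - → 6 - 34 = -28. Stack: [816, -28]
BINARY_OP + → 816 + -28 = 788. Stack: [788]
STORE_FAST p → p=788. Stack: []
LOAD_FAST_LOAD_FAST p,b → push 788,18. Stack: [788, 18]
BINARY_OP * → 788 * 18 = 14184. Stack: [14184]
RETURN_VALUE → return 14184.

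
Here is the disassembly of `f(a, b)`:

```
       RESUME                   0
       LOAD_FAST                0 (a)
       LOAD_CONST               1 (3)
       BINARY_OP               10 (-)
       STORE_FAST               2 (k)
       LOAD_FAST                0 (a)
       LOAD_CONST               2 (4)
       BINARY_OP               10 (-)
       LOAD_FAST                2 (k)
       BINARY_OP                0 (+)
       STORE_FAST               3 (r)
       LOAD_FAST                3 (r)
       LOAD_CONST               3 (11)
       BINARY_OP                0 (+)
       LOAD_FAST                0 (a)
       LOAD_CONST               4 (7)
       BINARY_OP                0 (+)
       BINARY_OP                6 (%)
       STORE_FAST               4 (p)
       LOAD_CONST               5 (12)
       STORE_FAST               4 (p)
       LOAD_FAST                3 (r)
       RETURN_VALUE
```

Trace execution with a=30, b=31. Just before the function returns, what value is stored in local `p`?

LOAD_FAST a → push 30. Stack: [30]
LOAD_CONST → push 3. Stack: [30, 3]
BINARY_OP - → 30 - 3 = 27. Stack: [27]
STORE_FAST k → k=27. Stack: []
LOAD_FAST a → push 30. Stack: [30]
LOAD_CONST → push 4. Stack: [30, 4]
BINARY_OP - → 30 - 4 = 26. Stack: [26]
LOAD_FAST k → push 27. Stack: [26, 27]
BINARY_OP + → 26 + 27 = 53. Stack: [53]
STORE_FAST r → r=53. Stack: []
LOAD_FAST r → push 53. Stack: [53]
LOAD_CONST → push 11. Stack: [53, 11]
BINARY_OP + → 53 + 11 = 64. Stack: [64]
LOAD_FAST a → push 30. Stack: [64, 30]
LOAD_CONST → push 7. Stack: [64, 30, 7]
BINARY_OP + → 30 + 7 = 37. Stack: [64, 37]
BINARY_OP % → 64 % 37 = 27. Stack: [27]
STORE_FAST p → p=27. Stack: []
LOAD_CONST → push 12. Stack: [12]
STORE_FAST p → p=12. Stack: []
LOAD_FAST r → push 53. Stack: [53]
RETURN_VALUE → return 53.

12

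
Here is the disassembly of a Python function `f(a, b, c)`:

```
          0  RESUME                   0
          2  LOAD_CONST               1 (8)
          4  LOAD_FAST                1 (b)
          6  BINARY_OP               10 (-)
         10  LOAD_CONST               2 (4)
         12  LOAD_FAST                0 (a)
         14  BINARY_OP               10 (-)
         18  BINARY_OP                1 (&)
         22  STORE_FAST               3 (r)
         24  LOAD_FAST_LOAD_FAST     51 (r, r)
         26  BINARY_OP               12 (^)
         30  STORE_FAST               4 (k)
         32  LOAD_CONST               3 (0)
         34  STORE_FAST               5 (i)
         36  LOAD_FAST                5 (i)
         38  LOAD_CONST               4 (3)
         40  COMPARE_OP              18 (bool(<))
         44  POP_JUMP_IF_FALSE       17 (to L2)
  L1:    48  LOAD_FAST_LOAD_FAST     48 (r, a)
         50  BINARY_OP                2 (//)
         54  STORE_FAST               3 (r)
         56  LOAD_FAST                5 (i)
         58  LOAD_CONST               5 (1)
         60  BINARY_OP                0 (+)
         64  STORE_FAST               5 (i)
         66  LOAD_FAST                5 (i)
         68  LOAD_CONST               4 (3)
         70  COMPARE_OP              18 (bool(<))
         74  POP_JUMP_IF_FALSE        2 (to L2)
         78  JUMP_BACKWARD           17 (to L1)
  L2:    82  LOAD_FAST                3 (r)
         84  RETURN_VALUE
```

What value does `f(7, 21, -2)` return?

LOAD_CONST → push 8. Stack: [8]
LOAD_FAST b → push 21. Stack: [8, 21]
BINARY_OP - → 8 - 21 = -13. Stack: [-13]
LOAD_CONST → push 4. Stack: [-13, 4]
LOAD_FAST a → push 7. Stack: [-13, 4, 7]
BINARY_OP - → 4 - 7 = -3. Stack: [-13, -3]
BINARY_OP & → -13 & -3 = -15. Stack: [-15]
STORE_FAST r → r=-15. Stack: []
LOAD_FAST_LOAD_FAST r,r → push -15,-15. Stack: [-15, -15]
BINARY_OP ^ → -15 ^ -15 = 0. Stack: [0]
STORE_FAST k → k=0. Stack: []
LOAD_CONST → push 0. Stack: [0]
STORE_FAST i → i=0. Stack: []
LOAD_FAST i → push 0. Stack: [0]
LOAD_CONST → push 3. Stack: [0, 3]
COMPARE_OP bool(<) → 0 vs 3 = True. Stack: [True]
POP_JUMP_IF_FALSE → pop True; no jump. Stack: []
LOAD_FAST_LOAD_FAST r,a → push -15,7. Stack: [-15, 7]
BINARY_OP // → -15 // 7 = -3. Stack: [-3]
STORE_FAST r → r=-3. Stack: []
LOAD_FAST i → push 0. Stack: [0]
LOAD_CONST → push 1. Stack: [0, 1]
BINARY_OP + → 0 + 1 = 1. Stack: [1]
STORE_FAST i → i=1. Stack: []
LOAD_FAST i → push 1. Stack: [1]
LOAD_CONST → push 3. Stack: [1, 3]
COMPARE_OP bool(<) → 1 vs 3 = True. Stack: [True]
POP_JUMP_IF_FALSE → pop True; no jump. Stack: []
LOAD_FAST_LOAD_FAST r,a → push -3,7. Stack: [-3, 7]
BINARY_OP // → -3 // 7 = -1. Stack: [-1]
STORE_FAST r → r=-1. Stack: []
LOAD_FAST i → push 1. Stack: [1]
LOAD_CONST → push 1. Stack: [1, 1]
BINARY_OP + → 1 + 1 = 2. Stack: [2]
STORE_FAST i → i=2. Stack: []
LOAD_FAST i → push 2. Stack: [2]
LOAD_CONST → push 3. Stack: [2, 3]
COMPARE_OP bool(<) → 2 vs 3 = True. Stack: [True]
POP_JUMP_IF_FALSE → pop True; no jump. Stack: []
LOAD_FAST_LOAD_FAST r,a → push -1,7. Stack: [-1, 7]
BINARY_OP // → -1 // 7 = -1. Stack: [-1]
STORE_FAST r → r=-1. Stack: []
LOAD_FAST i → push 2. Stack: [2]
LOAD_CONST → push 1. Stack: [2, 1]
BINARY_OP + → 2 + 1 = 3. Stack: [3]
STORE_FAST i → i=3. Stack: []
LOAD_FAST i → push 3. Stack: [3]
LOAD_CONST → push 3. Stack: [3, 3]
COMPARE_OP bool(<) → 3 vs 3 = False. Stack: [False]
POP_JUMP_IF_FALSE → pop False; jump. Stack: []
LOAD_FAST r → push -1. Stack: [-1]
RETURN_VALUE → return -1.

-1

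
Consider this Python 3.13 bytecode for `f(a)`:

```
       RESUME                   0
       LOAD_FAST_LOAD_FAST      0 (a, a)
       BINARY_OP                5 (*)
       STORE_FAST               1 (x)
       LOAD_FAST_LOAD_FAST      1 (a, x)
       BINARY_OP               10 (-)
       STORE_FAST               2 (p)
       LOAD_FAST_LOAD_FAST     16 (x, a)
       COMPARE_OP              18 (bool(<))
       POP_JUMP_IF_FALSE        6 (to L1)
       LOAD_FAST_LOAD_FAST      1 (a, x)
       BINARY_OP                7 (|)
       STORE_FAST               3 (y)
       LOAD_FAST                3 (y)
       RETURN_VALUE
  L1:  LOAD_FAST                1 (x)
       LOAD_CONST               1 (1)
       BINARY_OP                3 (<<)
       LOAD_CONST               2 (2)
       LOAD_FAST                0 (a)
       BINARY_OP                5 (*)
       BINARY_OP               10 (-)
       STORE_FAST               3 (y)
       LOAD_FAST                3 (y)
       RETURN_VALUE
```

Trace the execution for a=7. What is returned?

84

LOAD_FAST_LOAD_FAST a,a → push 7,7. Stack: [7, 7]
BINARY_OP * → 7 * 7 = 49. Stack: [49]
STORE_FAST x → x=49. Stack: []
LOAD_FAST_LOAD_FAST a,x → push 7,49. Stack: [7, 49]
BINARY_OP - → 7 - 49 = -42. Stack: [-42]
STORE_FAST p → p=-42. Stack: []
LOAD_FAST_LOAD_FAST x,a → push 49,7. Stack: [49, 7]
COMPARE_OP bool(<) → 49 vs 7 = False. Stack: [False]
POP_JUMP_IF_FALSE → pop False; jump. Stack: []
LOAD_FAST x → push 49. Stack: [49]
LOAD_CONST → push 1. Stack: [49, 1]
BINARY_OP << → 49 << 1 = 98. Stack: [98]
LOAD_CONST → push 2. Stack: [98, 2]
LOAD_FAST a → push 7. Stack: [98, 2, 7]
BINARY_OP * → 2 * 7 = 14. Stack: [98, 14]
BINARY_OP - → 98 - 14 = 84. Stack: [84]
STORE_FAST y → y=84. Stack: []
LOAD_FAST y → push 84. Stack: [84]
RETURN_VALUE → return 84.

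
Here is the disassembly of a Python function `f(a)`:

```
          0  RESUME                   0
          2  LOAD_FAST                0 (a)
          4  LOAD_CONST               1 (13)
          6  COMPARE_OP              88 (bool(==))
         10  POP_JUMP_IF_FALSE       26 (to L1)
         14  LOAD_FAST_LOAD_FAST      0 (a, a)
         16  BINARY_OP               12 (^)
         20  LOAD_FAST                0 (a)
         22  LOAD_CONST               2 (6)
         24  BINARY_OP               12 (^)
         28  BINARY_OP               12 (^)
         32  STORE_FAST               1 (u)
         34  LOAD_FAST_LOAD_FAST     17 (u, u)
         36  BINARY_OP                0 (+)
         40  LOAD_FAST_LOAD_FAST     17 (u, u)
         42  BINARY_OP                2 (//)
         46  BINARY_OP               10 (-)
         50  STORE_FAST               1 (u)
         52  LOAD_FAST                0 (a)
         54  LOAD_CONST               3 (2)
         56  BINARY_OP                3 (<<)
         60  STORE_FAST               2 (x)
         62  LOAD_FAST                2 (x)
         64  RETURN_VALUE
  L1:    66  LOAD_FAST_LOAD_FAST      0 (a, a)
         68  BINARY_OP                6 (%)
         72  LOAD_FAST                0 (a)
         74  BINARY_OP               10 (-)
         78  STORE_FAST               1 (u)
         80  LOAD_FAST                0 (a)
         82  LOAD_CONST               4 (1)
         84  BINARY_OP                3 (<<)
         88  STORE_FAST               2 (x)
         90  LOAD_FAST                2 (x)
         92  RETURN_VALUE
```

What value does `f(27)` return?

54

LOAD_FAST a → push 27. Stack: [27]
LOAD_CONST → push 13. Stack: [27, 13]
COMPARE_OP bool(==) → 27 vs 13 = False. Stack: [False]
POP_JUMP_IF_FALSE → pop False; jump. Stack: []
LOAD_FAST_LOAD_FAST a,a → push 27,27. Stack: [27, 27]
BINARY_OP % → 27 % 27 = 0. Stack: [0]
LOAD_FAST a → push 27. Stack: [0, 27]
BINARY_OP - → 0 - 27 = -27. Stack: [-27]
STORE_FAST u → u=-27. Stack: []
LOAD_FAST a → push 27. Stack: [27]
LOAD_CONST → push 1. Stack: [27, 1]
BINARY_OP << → 27 << 1 = 54. Stack: [54]
STORE_FAST x → x=54. Stack: []
LOAD_FAST x → push 54. Stack: [54]
RETURN_VALUE → return 54.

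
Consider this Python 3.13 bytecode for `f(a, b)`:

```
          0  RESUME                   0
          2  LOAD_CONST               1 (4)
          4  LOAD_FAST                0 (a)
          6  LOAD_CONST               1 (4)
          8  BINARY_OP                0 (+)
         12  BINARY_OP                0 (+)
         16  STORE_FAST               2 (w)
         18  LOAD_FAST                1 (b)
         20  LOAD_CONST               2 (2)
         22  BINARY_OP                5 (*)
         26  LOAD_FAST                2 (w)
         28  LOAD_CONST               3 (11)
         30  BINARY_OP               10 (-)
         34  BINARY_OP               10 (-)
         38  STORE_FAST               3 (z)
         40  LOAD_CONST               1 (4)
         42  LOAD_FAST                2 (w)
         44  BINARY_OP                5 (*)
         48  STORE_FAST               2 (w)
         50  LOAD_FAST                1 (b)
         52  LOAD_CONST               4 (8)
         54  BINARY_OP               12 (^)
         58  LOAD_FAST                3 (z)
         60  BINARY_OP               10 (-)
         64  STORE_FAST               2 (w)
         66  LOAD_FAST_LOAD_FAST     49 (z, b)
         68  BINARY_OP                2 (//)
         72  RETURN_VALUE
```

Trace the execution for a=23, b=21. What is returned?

1

LOAD_CONST → push 4. Stack: [4]
LOAD_FAST a → push 23. Stack: [4, 23]
LOAD_CONST → push 4. Stack: [4, 23, 4]
BINARY_OP + → 23 + 4 = 27. Stack: [4, 27]
BINARY_OP + → 4 + 27 = 31. Stack: [31]
STORE_FAST w → w=31. Stack: []
LOAD_FAST b → push 21. Stack: [21]
LOAD_CONST → push 2. Stack: [21, 2]
BINARY_OP * → 21 * 2 = 42. Stack: [42]
LOAD_FAST w → push 31. Stack: [42, 31]
LOAD_CONST → push 11. Stack: [42, 31, 11]
BINARY_OP - → 31 - 11 = 20. Stack: [42, 20]
BINARY_OP - → 42 - 20 = 22. Stack: [22]
STORE_FAST z → z=22. Stack: []
LOAD_CONST → push 4. Stack: [4]
LOAD_FAST w → push 31. Stack: [4, 31]
BINARY_OP * → 4 * 31 = 124. Stack: [124]
STORE_FAST w → w=124. Stack: []
LOAD_FAST b → push 21. Stack: [21]
LOAD_CONST → push 8. Stack: [21, 8]
BINARY_OP ^ → 21 ^ 8 = 29. Stack: [29]
LOAD_FAST z → push 22. Stack: [29, 22]
BINARY_OP - → 29 - 22 = 7. Stack: [7]
STORE_FAST w → w=7. Stack: []
LOAD_FAST_LOAD_FAST z,b → push 22,21. Stack: [22, 21]
BINARY_OP // → 22 // 21 = 1. Stack: [1]
RETURN_VALUE → return 1.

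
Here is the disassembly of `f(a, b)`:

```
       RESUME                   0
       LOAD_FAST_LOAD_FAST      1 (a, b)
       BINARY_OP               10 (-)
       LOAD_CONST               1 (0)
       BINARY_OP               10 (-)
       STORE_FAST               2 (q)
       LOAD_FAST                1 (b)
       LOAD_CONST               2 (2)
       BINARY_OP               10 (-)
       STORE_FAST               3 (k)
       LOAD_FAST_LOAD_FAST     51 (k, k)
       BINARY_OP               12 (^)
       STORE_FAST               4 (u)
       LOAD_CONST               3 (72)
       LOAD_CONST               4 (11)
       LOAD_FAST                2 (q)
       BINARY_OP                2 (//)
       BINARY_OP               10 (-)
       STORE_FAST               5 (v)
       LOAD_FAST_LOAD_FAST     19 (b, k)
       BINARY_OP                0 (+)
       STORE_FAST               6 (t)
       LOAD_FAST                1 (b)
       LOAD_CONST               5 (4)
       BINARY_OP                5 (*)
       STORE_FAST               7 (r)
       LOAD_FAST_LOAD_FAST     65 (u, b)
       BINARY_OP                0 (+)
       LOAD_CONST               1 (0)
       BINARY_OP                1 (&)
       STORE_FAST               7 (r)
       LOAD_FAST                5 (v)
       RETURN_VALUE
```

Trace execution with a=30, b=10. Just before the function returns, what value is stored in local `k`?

8

LOAD_FAST_LOAD_FAST a,b → push 30,10. Stack: [30, 10]
BINARY_OP - → 30 - 10 = 20. Stack: [20]
LOAD_CONST → push 0. Stack: [20, 0]
BINARY_OP - → 20 - 0 = 20. Stack: [20]
STORE_FAST q → q=20. Stack: []
LOAD_FAST b → push 10. Stack: [10]
LOAD_CONST → push 2. Stack: [10, 2]
BINARY_OP - → 10 - 2 = 8. Stack: [8]
STORE_FAST k → k=8. Stack: []
LOAD_FAST_LOAD_FAST k,k → push 8,8. Stack: [8, 8]
BINARY_OP ^ → 8 ^ 8 = 0. Stack: [0]
STORE_FAST u → u=0. Stack: []
LOAD_CONST → push 72. Stack: [72]
LOAD_CONST → push 11. Stack: [72, 11]
LOAD_FAST q → push 20. Stack: [72, 11, 20]
BINARY_OP // → 11 // 20 = 0. Stack: [72, 0]
BINARY_OP - → 72 - 0 = 72. Stack: [72]
STORE_FAST v → v=72. Stack: []
LOAD_FAST_LOAD_FAST b,k → push 10,8. Stack: [10, 8]
BINARY_OP + → 10 + 8 = 18. Stack: [18]
STORE_FAST t → t=18. Stack: []
LOAD_FAST b → push 10. Stack: [10]
LOAD_CONST → push 4. Stack: [10, 4]
BINARY_OP * → 10 * 4 = 40. Stack: [40]
STORE_FAST r → r=40. Stack: []
LOAD_FAST_LOAD_FAST u,b → push 0,10. Stack: [0, 10]
BINARY_OP + → 0 + 10 = 10. Stack: [10]
LOAD_CONST → push 0. Stack: [10, 0]
BINARY_OP & → 10 & 0 = 0. Stack: [0]
STORE_FAST r → r=0. Stack: []
LOAD_FAST v → push 72. Stack: [72]
RETURN_VALUE → return 72.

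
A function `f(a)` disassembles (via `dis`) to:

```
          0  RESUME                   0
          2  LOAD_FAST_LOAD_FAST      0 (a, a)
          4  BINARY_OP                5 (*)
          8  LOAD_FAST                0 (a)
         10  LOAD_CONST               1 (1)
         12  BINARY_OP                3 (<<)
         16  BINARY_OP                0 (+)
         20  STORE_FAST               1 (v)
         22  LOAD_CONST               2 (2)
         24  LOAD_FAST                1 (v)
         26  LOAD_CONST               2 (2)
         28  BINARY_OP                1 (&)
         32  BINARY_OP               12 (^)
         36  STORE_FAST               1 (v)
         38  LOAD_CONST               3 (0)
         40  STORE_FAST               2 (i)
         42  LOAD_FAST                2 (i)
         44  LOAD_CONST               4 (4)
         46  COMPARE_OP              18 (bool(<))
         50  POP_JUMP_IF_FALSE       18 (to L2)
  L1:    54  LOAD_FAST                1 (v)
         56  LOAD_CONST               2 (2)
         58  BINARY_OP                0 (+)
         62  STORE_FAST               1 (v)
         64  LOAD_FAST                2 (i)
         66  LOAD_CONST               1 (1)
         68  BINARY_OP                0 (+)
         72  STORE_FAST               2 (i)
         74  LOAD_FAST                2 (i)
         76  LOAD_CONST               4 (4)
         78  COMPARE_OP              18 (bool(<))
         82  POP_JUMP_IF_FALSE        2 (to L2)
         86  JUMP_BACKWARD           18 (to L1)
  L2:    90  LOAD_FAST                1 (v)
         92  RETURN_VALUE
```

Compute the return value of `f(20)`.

LOAD_FAST_LOAD_FAST a,a → push 20,20
BINARY_OP * → 20 * 20 = 400
LOAD_FAST a → push 20
LOAD_CONST → push 1
BINARY_OP << → 20 << 1 = 40
BINARY_OP + → 400 + 40 = 440
STORE_FAST v → v=440
LOAD_CONST → push 2
LOAD_FAST v → push 440
LOAD_CONST → push 2
BINARY_OP & → 440 & 2 = 0
BINARY_OP ^ → 2 ^ 0 = 2
STORE_FAST v → v=2
LOAD_CONST → push 0
STORE_FAST i → i=0
LOAD_FAST i → push 0
LOAD_CONST → push 4
COMPARE_OP bool(<) → 0 vs 4 = True
POP_JUMP_IF_FALSE → pop True; no jump
LOAD_FAST v → push 2
LOAD_CONST → push 2
BINARY_OP + → 2 + 2 = 4
STORE_FAST v → v=4
LOAD_FAST i → push 0
LOAD_CONST → push 1
BINARY_OP + → 0 + 1 = 1
STORE_FAST i → i=1
LOAD_FAST i → push 1
LOAD_CONST → push 4
COMPARE_OP bool(<) → 1 vs 4 = True
POP_JUMP_IF_FALSE → pop True; no jump
LOAD_FAST v → push 4
LOAD_CONST → push 2
BINARY_OP + → 4 + 2 = 6
STORE_FAST v → v=6
LOAD_FAST i → push 1
LOAD_CONST → push 1
BINARY_OP + → 1 + 1 = 2
STORE_FAST i → i=2
LOAD_FAST i → push 2
LOAD_CONST → push 4
COMPARE_OP bool(<) → 2 vs 4 = True
POP_JUMP_IF_FALSE → pop True; no jump
LOAD_FAST v → push 6
LOAD_CONST → push 2
BINARY_OP + → 6 + 2 = 8
STORE_FAST v → v=8
LOAD_FAST i → push 2
LOAD_CONST → push 1
BINARY_OP + → 2 + 1 = 3
STORE_FAST i → i=3
LOAD_FAST i → push 3
LOAD_CONST → push 4
COMPARE_OP bool(<) → 3 vs 4 = True
POP_JUMP_IF_FALSE → pop True; no jump
LOAD_FAST v → push 8
LOAD_CONST → push 2
BINARY_OP + → 8 + 2 = 10
STORE_FAST v → v=10
LOAD_FAST i → push 3
LOAD_CONST → push 1
BINARY_OP + → 3 + 1 = 4
STORE_FAST i → i=4
LOAD_FAST i → push 4
LOAD_CONST → push 4
COMPARE_OP bool(<) → 4 vs 4 = False
POP_JUMP_IF_FALSE → pop False; jump
LOAD_FAST v → push 10
RETURN_VALUE → return 10.

10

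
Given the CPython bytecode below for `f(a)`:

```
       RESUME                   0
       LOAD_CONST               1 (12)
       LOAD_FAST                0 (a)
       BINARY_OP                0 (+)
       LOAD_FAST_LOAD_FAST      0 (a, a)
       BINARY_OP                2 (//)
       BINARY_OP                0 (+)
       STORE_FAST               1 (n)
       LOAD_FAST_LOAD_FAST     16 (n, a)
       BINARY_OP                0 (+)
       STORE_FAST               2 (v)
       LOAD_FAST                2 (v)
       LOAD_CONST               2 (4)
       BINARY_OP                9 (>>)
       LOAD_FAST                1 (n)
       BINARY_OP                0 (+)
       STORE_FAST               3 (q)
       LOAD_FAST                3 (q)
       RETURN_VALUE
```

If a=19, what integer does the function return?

35

LOAD_CONST → push 12. Stack: [12]
LOAD_FAST a → push 19. Stack: [12, 19]
BINARY_OP + → 12 + 19 = 31. Stack: [31]
LOAD_FAST_LOAD_FAST a,a → push 19,19. Stack: [31, 19, 19]
BINARY_OP // → 19 // 19 = 1. Stack: [31, 1]
BINARY_OP + → 31 + 1 = 32. Stack: [32]
STORE_FAST n → n=32. Stack: []
LOAD_FAST_LOAD_FAST n,a → push 32,19. Stack: [32, 19]
BINARY_OP + → 32 + 19 = 51. Stack: [51]
STORE_FAST v → v=51. Stack: []
LOAD_FAST v → push 51. Stack: [51]
LOAD_CONST → push 4. Stack: [51, 4]
BINARY_OP >> → 51 >> 4 = 3. Stack: [3]
LOAD_FAST n → push 32. Stack: [3, 32]
BINARY_OP + → 3 + 32 = 35. Stack: [35]
STORE_FAST q → q=35. Stack: []
LOAD_FAST q → push 35. Stack: [35]
RETURN_VALUE → return 35.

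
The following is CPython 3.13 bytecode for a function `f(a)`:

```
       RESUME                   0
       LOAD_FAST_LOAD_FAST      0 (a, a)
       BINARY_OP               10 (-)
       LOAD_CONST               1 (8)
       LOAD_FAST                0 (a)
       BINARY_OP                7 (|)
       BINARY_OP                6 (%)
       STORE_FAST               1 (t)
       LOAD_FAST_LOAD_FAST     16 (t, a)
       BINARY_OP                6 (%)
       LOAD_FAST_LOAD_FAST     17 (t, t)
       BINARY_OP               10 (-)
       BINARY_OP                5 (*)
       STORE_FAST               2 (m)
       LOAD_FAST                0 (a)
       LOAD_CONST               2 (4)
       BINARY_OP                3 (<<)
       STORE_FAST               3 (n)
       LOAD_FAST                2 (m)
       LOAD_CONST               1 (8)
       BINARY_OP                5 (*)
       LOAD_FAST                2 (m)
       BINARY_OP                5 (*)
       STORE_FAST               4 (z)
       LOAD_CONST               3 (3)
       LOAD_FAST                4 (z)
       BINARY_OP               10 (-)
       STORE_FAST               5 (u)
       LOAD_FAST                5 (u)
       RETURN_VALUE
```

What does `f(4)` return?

3

LOAD_FAST_LOAD_FAST a,a → push 4,4. Stack: [4, 4]
BINARY_OP - → 4 - 4 = 0. Stack: [0]
LOAD_CONST → push 8. Stack: [0, 8]
LOAD_FAST a → push 4. Stack: [0, 8, 4]
BINARY_OP | → 8 | 4 = 12. Stack: [0, 12]
BINARY_OP % → 0 % 12 = 0. Stack: [0]
STORE_FAST t → t=0. Stack: []
LOAD_FAST_LOAD_FAST t,a → push 0,4. Stack: [0, 4]
BINARY_OP % → 0 % 4 = 0. Stack: [0]
LOAD_FAST_LOAD_FAST t,t → push 0,0. Stack: [0, 0, 0]
BINARY_OP - → 0 - 0 = 0. Stack: [0, 0]
BINARY_OP * → 0 * 0 = 0. Stack: [0]
STORE_FAST m → m=0. Stack: []
LOAD_FAST a → push 4. Stack: [4]
LOAD_CONST → push 4. Stack: [4, 4]
BINARY_OP << → 4 << 4 = 64. Stack: [64]
STORE_FAST n → n=64. Stack: []
LOAD_FAST m → push 0. Stack: [0]
LOAD_CONST → push 8. Stack: [0, 8]
BINARY_OP * → 0 * 8 = 0. Stack: [0]
LOAD_FAST m → push 0. Stack: [0, 0]
BINARY_OP * → 0 * 0 = 0. Stack: [0]
STORE_FAST z → z=0. Stack: []
LOAD_CONST → push 3. Stack: [3]
LOAD_FAST z → push 0. Stack: [3, 0]
BINARY_OP - → 3 - 0 = 3. Stack: [3]
STORE_FAST u → u=3. Stack: []
LOAD_FAST u → push 3. Stack: [3]
RETURN_VALUE → return 3.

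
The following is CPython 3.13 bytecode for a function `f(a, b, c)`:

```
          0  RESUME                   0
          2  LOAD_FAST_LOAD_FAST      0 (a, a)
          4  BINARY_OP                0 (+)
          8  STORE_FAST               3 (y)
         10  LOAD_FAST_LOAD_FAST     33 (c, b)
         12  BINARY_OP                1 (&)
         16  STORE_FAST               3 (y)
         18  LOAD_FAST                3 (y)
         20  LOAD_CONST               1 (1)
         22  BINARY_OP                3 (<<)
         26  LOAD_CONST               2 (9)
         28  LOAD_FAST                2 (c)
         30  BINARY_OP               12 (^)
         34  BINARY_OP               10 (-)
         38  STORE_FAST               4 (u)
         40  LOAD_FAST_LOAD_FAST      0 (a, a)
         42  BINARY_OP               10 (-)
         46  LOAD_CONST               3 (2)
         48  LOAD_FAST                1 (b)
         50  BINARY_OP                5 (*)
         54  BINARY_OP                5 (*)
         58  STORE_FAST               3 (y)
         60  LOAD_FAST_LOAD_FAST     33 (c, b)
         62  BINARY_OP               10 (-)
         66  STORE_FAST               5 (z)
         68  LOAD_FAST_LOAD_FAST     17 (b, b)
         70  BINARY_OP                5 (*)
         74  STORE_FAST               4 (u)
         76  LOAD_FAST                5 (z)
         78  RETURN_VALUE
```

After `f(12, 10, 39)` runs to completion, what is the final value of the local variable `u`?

LOAD_FAST_LOAD_FAST a,a → push 12,12. Stack: [12, 12]
BINARY_OP + → 12 + 12 = 24. Stack: [24]
STORE_FAST y → y=24. Stack: []
LOAD_FAST_LOAD_FAST c,b → push 39,10. Stack: [39, 10]
BINARY_OP & → 39 & 10 = 2. Stack: [2]
STORE_FAST y → y=2. Stack: []
LOAD_FAST y → push 2. Stack: [2]
LOAD_CONST → push 1. Stack: [2, 1]
BINARY_OP << → 2 << 1 = 4. Stack: [4]
LOAD_CONST → push 9. Stack: [4, 9]
LOAD_FAST c → push 39. Stack: [4, 9, 39]
BINARY_OP ^ → 9 ^ 39 = 46. Stack: [4, 46]
BINARY_OP - → 4 - 46 = -42. Stack: [-42]
STORE_FAST u → u=-42. Stack: []
LOAD_FAST_LOAD_FAST a,a → push 12,12. Stack: [12, 12]
BINARY_OP - → 12 - 12 = 0. Stack: [0]
LOAD_CONST → push 2. Stack: [0, 2]
LOAD_FAST b → push 10. Stack: [0, 2, 10]
BINARY_OP * → 2 * 10 = 20. Stack: [0, 20]
BINARY_OP * → 0 * 20 = 0. Stack: [0]
STORE_FAST y → y=0. Stack: []
LOAD_FAST_LOAD_FAST c,b → push 39,10. Stack: [39, 10]
BINARY_OP - → 39 - 10 = 29. Stack: [29]
STORE_FAST z → z=29. Stack: []
LOAD_FAST_LOAD_FAST b,b → push 10,10. Stack: [10, 10]
BINARY_OP * → 10 * 10 = 100. Stack: [100]
STORE_FAST u → u=100. Stack: []
LOAD_FAST z → push 29. Stack: [29]
RETURN_VALUE → return 29.

100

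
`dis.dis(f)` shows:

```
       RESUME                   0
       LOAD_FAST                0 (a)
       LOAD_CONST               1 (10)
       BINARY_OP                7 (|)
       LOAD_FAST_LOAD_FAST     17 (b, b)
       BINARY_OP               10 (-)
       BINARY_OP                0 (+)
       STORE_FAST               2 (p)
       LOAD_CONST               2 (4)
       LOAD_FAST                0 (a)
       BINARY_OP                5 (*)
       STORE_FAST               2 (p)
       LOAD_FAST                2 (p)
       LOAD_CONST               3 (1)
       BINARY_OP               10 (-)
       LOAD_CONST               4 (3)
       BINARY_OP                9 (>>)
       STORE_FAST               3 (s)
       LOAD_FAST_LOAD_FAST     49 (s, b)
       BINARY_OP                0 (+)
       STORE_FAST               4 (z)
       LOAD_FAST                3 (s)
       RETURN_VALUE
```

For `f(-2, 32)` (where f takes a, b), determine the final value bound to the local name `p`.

LOAD_FAST a → push -2. Stack: [-2]
LOAD_CONST → push 10. Stack: [-2, 10]
BINARY_OP | → -2 | 10 = -2. Stack: [-2]
LOAD_FAST_LOAD_FAST b,b → push 32,32. Stack: [-2, 32, 32]
BINARY_OP - → 32 - 32 = 0. Stack: [-2, 0]
BINARY_OP + → -2 + 0 = -2. Stack: [-2]
STORE_FAST p → p=-2. Stack: []
LOAD_CONST → push 4. Stack: [4]
LOAD_FAST a → push -2. Stack: [4, -2]
BINARY_OP * → 4 * -2 = -8. Stack: [-8]
STORE_FAST p → p=-8. Stack: []
LOAD_FAST p → push -8. Stack: [-8]
LOAD_CONST → push 1. Stack: [-8, 1]
BINARY_OP - → -8 - 1 = -9. Stack: [-9]
LOAD_CONST → push 3. Stack: [-9, 3]
BINARY_OP >> → -9 >> 3 = -2. Stack: [-2]
STORE_FAST s → s=-2. Stack: []
LOAD_FAST_LOAD_FAST s,b → push -2,32. Stack: [-2, 32]
BINARY_OP + → -2 + 32 = 30. Stack: [30]
STORE_FAST z → z=30. Stack: []
LOAD_FAST s → push -2. Stack: [-2]
RETURN_VALUE → return -2.

-8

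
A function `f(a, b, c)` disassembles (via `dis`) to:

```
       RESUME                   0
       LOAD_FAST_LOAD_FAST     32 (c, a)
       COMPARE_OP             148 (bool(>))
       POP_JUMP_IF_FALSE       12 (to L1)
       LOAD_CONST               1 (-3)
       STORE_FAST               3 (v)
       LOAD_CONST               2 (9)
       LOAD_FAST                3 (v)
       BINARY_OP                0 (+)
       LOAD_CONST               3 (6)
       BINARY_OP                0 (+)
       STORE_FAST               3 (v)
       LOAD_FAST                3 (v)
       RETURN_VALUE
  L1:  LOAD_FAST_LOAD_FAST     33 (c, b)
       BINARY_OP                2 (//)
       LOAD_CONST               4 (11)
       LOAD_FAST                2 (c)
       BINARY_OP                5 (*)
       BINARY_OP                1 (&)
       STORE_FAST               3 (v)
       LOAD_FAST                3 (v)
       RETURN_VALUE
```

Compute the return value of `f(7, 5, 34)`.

12

LOAD_FAST_LOAD_FAST c,a → push 34,7. Stack: [34, 7]
COMPARE_OP bool(>) → 34 vs 7 = True. Stack: [True]
POP_JUMP_IF_FALSE → pop True; no jump. Stack: []
LOAD_CONST → push -3. Stack: [-3]
STORE_FAST v → v=-3. Stack: []
LOAD_CONST → push 9. Stack: [9]
LOAD_FAST v → push -3. Stack: [9, -3]
BINARY_OP + → 9 + -3 = 6. Stack: [6]
LOAD_CONST → push 6. Stack: [6, 6]
BINARY_OP + → 6 + 6 = 12. Stack: [12]
STORE_FAST v → v=12. Stack: []
LOAD_FAST v → push 12. Stack: [12]
RETURN_VALUE → return 12.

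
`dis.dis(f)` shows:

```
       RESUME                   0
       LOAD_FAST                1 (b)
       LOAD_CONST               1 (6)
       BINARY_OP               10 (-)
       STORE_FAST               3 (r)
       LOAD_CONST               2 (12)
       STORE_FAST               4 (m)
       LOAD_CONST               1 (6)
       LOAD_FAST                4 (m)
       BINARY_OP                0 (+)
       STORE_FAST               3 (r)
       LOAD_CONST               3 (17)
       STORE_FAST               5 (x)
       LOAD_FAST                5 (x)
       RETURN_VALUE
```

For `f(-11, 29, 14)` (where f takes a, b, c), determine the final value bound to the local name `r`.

18

LOAD_FAST b → push 29. Stack: [29]
LOAD_CONST → push 6. Stack: [29, 6]
BINARY_OP - → 29 - 6 = 23. Stack: [23]
STORE_FAST r → r=23. Stack: []
LOAD_CONST → push 12. Stack: [12]
STORE_FAST m → m=12. Stack: []
LOAD_CONST → push 6. Stack: [6]
LOAD_FAST m → push 12. Stack: [6, 12]
BINARY_OP + → 6 + 12 = 18. Stack: [18]
STORE_FAST r → r=18. Stack: []
LOAD_CONST → push 17. Stack: [17]
STORE_FAST x → x=17. Stack: []
LOAD_FAST x → push 17. Stack: [17]
RETURN_VALUE → return 17.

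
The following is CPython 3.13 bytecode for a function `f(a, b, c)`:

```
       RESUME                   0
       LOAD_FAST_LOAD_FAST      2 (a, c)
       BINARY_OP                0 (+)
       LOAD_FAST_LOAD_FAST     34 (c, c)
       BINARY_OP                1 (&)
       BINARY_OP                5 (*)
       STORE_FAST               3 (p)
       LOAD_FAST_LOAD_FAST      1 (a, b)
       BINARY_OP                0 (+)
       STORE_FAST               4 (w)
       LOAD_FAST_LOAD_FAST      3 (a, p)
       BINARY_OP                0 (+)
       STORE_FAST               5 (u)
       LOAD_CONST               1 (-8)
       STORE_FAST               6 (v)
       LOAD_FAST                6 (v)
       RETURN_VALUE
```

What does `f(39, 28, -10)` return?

LOAD_FAST_LOAD_FAST a,c → push 39,-10. Stack: [39, -10]
BINARY_OP + → 39 + -10 = 29. Stack: [29]
LOAD_FAST_LOAD_FAST c,c → push -10,-10. Stack: [29, -10, -10]
BINARY_OP & → -10 & -10 = -10. Stack: [29, -10]
BINARY_OP * → 29 * -10 = -290. Stack: [-290]
STORE_FAST p → p=-290. Stack: []
LOAD_FAST_LOAD_FAST a,b → push 39,28. Stack: [39, 28]
BINARY_OP + → 39 + 28 = 67. Stack: [67]
STORE_FAST w → w=67. Stack: []
LOAD_FAST_LOAD_FAST a,p → push 39,-290. Stack: [39, -290]
BINARY_OP + → 39 + -290 = -251. Stack: [-251]
STORE_FAST u → u=-251. Stack: []
LOAD_CONST → push -8. Stack: [-8]
STORE_FAST v → v=-8. Stack: []
LOAD_FAST v → push -8. Stack: [-8]
RETURN_VALUE → return -8.

-8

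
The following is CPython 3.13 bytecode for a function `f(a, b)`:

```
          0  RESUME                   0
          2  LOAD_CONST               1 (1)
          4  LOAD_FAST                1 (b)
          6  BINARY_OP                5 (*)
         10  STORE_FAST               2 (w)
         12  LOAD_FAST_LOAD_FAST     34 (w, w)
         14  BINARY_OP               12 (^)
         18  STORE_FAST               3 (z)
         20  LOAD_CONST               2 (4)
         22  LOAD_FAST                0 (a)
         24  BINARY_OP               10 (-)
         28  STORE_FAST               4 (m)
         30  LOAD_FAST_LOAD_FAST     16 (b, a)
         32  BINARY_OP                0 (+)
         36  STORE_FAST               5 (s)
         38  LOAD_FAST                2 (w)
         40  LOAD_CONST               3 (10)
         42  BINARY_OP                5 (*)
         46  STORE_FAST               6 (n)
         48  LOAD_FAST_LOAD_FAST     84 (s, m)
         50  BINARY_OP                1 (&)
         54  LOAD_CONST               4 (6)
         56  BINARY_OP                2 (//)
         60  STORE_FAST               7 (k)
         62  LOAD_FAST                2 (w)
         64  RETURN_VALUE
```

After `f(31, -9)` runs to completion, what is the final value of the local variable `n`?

LOAD_CONST → push 1. Stack: [1]
LOAD_FAST b → push -9. Stack: [1, -9]
BINARY_OP * → 1 * -9 = -9. Stack: [-9]
STORE_FAST w → w=-9. Stack: []
LOAD_FAST_LOAD_FAST w,w → push -9,-9. Stack: [-9, -9]
BINARY_OP ^ → -9 ^ -9 = 0. Stack: [0]
STORE_FAST z → z=0. Stack: []
LOAD_CONST → push 4. Stack: [4]
LOAD_FAST a → push 31. Stack: [4, 31]
BINARY_OP - → 4 - 31 = -27. Stack: [-27]
STORE_FAST m → m=-27. Stack: []
LOAD_FAST_LOAD_FAST b,a → push -9,31. Stack: [-9, 31]
BINARY_OP + → -9 + 31 = 22. Stack: [22]
STORE_FAST s → s=22. Stack: []
LOAD_FAST w → push -9. Stack: [-9]
LOAD_CONST → push 10. Stack: [-9, 10]
BINARY_OP * → -9 * 10 = -90. Stack: [-90]
STORE_FAST n → n=-90. Stack: []
LOAD_FAST_LOAD_FAST s,m → push 22,-27. Stack: [22, -27]
BINARY_OP & → 22 & -27 = 4. Stack: [4]
LOAD_CONST → push 6. Stack: [4, 6]
BINARY_OP // → 4 // 6 = 0. Stack: [0]
STORE_FAST k → k=0. Stack: []
LOAD_FAST w → push -9. Stack: [-9]
RETURN_VALUE → return -9.

-90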